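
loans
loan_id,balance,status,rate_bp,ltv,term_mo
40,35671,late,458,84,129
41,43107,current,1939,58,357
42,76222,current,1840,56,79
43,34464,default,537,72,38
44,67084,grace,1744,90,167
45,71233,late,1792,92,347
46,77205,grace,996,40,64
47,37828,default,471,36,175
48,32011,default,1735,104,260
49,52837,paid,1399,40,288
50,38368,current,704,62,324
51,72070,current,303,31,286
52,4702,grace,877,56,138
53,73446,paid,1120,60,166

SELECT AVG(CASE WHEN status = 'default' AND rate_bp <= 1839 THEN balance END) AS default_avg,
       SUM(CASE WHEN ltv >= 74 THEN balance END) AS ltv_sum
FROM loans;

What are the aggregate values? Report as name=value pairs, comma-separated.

default_avg=34767.6666666667, ltv_sum=205999

[default_avg: status = 'default' AND rate_bp <= 1839]
loan_id=40: ✗
loan_id=41: ✗
loan_id=42: ✗
loan_id=43: ✓ → 34464
loan_id=44: ✗
loan_id=45: ✗
loan_id=46: ✗
loan_id=47: ✓ → 37828
loan_id=48: ✓ → 32011
loan_id=49: ✗
loan_id=50: ✗
loan_id=51: ✗
loan_id=52: ✗
loan_id=53: ✗
default_avg = (34464 + 37828 + 32011) / 3 = 34767.6666666667
—
[ltv_sum: ltv >= 74]
loan_id=40: ✓ → 35671
loan_id=41: ✗
loan_id=42: ✗
loan_id=43: ✗
loan_id=44: ✓ → 67084
loan_id=45: ✓ → 71233
loan_id=46: ✗
loan_id=47: ✗
loan_id=48: ✓ → 32011
loan_id=49: ✗
loan_id=50: ✗
loan_id=51: ✗
loan_id=52: ✗
loan_id=53: ✗
ltv_sum = 35671 + 67084 + 71233 + 32011 = 205999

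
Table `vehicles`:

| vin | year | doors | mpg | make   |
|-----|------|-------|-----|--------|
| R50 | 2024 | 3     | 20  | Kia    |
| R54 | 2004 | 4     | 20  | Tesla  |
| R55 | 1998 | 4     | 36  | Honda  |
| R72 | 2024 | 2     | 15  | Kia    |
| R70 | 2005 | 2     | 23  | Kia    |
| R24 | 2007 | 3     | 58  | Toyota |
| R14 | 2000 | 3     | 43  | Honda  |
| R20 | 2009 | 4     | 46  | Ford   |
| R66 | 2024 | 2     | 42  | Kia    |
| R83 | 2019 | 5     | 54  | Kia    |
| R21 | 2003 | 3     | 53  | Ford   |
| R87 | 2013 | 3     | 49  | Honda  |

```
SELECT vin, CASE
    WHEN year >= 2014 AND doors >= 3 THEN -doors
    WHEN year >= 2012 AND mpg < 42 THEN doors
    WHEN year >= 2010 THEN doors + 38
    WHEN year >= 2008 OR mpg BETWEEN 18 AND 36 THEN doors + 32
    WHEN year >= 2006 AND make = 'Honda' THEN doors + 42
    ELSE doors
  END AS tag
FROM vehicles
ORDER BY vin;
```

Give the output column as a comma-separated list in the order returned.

3, 36, 3, 3, -3, 36, 36, 40, 34, 2, -5, 41

vin=R14: ELSE → 3
vin=R20: year >= 2008 OR mpg BETWEEN 18 AND 36 → 36
vin=R21: ELSE → 3
vin=R24: ELSE → 3
vin=R50: year >= 2014 AND doors >= 3 → -3
vin=R54: year >= 2008 OR mpg BETWEEN 18 AND 36 → 36
vin=R55: year >= 2008 OR mpg BETWEEN 18 AND 36 → 36
vin=R66: year >= 2010 → 40
vin=R70: year >= 2008 OR mpg BETWEEN 18 AND 36 → 34
vin=R72: year >= 2012 AND mpg < 42 → 2
vin=R83: year >= 2014 AND doors >= 3 → -5
vin=R87: year >= 2010 → 41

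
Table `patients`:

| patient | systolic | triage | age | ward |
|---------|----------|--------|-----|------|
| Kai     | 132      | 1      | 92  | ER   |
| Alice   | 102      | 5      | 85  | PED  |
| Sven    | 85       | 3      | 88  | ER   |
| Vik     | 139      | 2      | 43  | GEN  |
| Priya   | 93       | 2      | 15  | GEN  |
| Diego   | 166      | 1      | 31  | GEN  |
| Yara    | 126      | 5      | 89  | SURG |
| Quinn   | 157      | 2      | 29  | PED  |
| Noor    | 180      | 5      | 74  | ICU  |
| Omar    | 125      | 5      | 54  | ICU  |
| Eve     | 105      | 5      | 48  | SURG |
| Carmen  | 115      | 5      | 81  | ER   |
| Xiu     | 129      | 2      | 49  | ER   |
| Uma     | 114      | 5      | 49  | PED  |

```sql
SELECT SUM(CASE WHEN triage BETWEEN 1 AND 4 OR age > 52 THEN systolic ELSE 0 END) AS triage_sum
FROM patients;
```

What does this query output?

patient=Kai: ✓ → 132
patient=Alice: ✓ → 102
patient=Sven: ✓ → 85
patient=Vik: ✓ → 139
patient=Priya: ✓ → 93
patient=Diego: ✓ → 166
patient=Yara: ✓ → 126
patient=Quinn: ✓ → 157
patient=Noor: ✓ → 180
patient=Omar: ✓ → 125
patient=Eve: ✗
patient=Carmen: ✓ → 115
patient=Xiu: ✓ → 129
patient=Uma: ✗
triage_sum = 132 + 102 + 85 + 139 + 93 + 166 + 126 + 157 + 180 + 125 + 115 + 129 = 1549

1549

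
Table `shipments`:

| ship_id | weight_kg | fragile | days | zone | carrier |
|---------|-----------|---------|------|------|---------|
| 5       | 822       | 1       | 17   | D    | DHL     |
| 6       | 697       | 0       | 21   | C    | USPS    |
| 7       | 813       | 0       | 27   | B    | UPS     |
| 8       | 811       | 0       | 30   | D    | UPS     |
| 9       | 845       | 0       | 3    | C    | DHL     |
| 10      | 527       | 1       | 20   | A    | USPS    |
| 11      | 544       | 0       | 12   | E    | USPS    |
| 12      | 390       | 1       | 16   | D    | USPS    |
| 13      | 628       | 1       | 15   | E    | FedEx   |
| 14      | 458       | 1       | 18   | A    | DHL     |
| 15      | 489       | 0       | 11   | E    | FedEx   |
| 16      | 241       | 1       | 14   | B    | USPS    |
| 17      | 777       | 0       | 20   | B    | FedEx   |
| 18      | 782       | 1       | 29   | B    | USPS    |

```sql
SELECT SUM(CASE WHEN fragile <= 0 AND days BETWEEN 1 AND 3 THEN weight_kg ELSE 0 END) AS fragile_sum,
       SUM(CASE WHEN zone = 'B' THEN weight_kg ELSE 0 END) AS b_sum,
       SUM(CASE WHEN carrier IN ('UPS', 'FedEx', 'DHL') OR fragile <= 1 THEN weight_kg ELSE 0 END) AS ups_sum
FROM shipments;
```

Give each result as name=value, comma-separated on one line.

[fragile_sum: fragile <= 0 AND days BETWEEN 1 AND 3]
ship_id=5: ✗
ship_id=6: ✗
ship_id=7: ✗
ship_id=8: ✗
ship_id=9: ✓ → 845
ship_id=10: ✗
ship_id=11: ✗
ship_id=12: ✗
ship_id=13: ✗
ship_id=14: ✗
ship_id=15: ✗
ship_id=16: ✗
ship_id=17: ✗
ship_id=18: ✗
fragile_sum = 845
—
[b_sum: zone = 'B']
ship_id=5: ✗
ship_id=6: ✗
ship_id=7: ✓ → 813
ship_id=8: ✗
ship_id=9: ✗
ship_id=10: ✗
ship_id=11: ✗
ship_id=12: ✗
ship_id=13: ✗
ship_id=14: ✗
ship_id=15: ✗
ship_id=16: ✓ → 241
ship_id=17: ✓ → 777
ship_id=18: ✓ → 782
b_sum = 813 + 241 + 777 + 782 = 2613
—
[ups_sum: carrier IN ('UPS', 'FedEx', 'DHL') OR fragile <= 1]
ship_id=5: ✓ → 822
ship_id=6: ✓ → 697
ship_id=7: ✓ → 813
ship_id=8: ✓ → 811
ship_id=9: ✓ → 845
ship_id=10: ✓ → 527
ship_id=11: ✓ → 544
ship_id=12: ✓ → 390
ship_id=13: ✓ → 628
ship_id=14: ✓ → 458
ship_id=15: ✓ → 489
ship_id=16: ✓ → 241
ship_id=17: ✓ → 777
ship_id=18: ✓ → 782
ups_sum = 822 + 697 + 813 + 811 + 845 + 527 + 544 + 390 + 628 + 458 + 489 + 241 + 777 + 782 = 8824

fragile_sum=845, b_sum=2613, ups_sum=8824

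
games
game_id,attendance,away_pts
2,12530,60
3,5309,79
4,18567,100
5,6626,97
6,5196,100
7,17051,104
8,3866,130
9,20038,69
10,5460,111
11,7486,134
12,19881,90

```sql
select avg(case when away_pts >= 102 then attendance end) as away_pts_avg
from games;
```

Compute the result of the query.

8465.75

game_id=2: ✗
game_id=3: ✗
game_id=4: ✗
game_id=5: ✗
game_id=6: ✗
game_id=7: ✓ → 17051
game_id=8: ✓ → 3866
game_id=9: ✗
game_id=10: ✓ → 5460
game_id=11: ✓ → 7486
game_id=12: ✗
away_pts_avg = (17051 + 3866 + 5460 + 7486) / 4 = 8465.75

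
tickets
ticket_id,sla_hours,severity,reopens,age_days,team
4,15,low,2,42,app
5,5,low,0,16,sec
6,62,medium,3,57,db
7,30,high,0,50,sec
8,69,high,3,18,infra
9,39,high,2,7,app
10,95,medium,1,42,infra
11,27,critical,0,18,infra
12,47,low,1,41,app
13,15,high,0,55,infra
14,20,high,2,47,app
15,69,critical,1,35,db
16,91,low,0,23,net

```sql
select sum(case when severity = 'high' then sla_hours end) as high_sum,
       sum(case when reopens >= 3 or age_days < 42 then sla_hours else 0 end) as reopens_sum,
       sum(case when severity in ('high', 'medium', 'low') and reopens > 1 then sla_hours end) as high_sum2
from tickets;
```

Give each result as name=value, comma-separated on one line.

[high_sum: severity = 'high']
ticket_id=4: ✗
ticket_id=5: ✗
ticket_id=6: ✗
ticket_id=7: ✓ → 30
ticket_id=8: ✓ → 69
ticket_id=9: ✓ → 39
ticket_id=10: ✗
ticket_id=11: ✗
ticket_id=12: ✗
ticket_id=13: ✓ → 15
ticket_id=14: ✓ → 20
ticket_id=15: ✗
ticket_id=16: ✗
high_sum = 30 + 69 + 39 + 15 + 20 = 173
—
[reopens_sum: reopens >= 3 or age_days < 42]
ticket_id=4: ✗
ticket_id=5: ✓ → 5
ticket_id=6: ✓ → 62
ticket_id=7: ✗
ticket_id=8: ✓ → 69
ticket_id=9: ✓ → 39
ticket_id=10: ✗
ticket_id=11: ✓ → 27
ticket_id=12: ✓ → 47
ticket_id=13: ✗
ticket_id=14: ✗
ticket_id=15: ✓ → 69
ticket_id=16: ✓ → 91
reopens_sum = 5 + 62 + 69 + 39 + 27 + 47 + 69 + 91 = 409
—
[high_sum2: severity in ('high', 'medium', 'low') and reopens > 1]
ticket_id=4: ✓ → 15
ticket_id=5: ✗
ticket_id=6: ✓ → 62
ticket_id=7: ✗
ticket_id=8: ✓ → 69
ticket_id=9: ✓ → 39
ticket_id=10: ✗
ticket_id=11: ✗
ticket_id=12: ✗
ticket_id=13: ✗
ticket_id=14: ✓ → 20
ticket_id=15: ✗
ticket_id=16: ✗
high_sum2 = 15 + 62 + 69 + 39 + 20 = 205

high_sum=173, reopens_sum=409, high_sum2=205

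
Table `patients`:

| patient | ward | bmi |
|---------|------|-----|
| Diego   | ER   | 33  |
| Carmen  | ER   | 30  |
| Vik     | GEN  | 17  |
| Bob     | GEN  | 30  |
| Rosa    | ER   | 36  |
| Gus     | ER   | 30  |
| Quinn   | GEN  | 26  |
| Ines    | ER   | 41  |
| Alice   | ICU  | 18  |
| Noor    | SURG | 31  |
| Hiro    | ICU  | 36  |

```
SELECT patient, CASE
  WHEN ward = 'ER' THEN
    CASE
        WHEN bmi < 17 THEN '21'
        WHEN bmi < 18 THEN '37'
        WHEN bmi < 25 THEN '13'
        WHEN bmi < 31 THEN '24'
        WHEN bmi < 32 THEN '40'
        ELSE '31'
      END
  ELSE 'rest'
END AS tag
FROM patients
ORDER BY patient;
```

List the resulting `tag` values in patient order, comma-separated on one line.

patient=Alice: ward='ICU' → outer ELSE → rest
patient=Bob: ward='GEN' → outer ELSE → rest
patient=Carmen: ward='ER' → inner[bmi < 31] → 24
patient=Diego: ward='ER' → inner[ELSE] → 31
patient=Gus: ward='ER' → inner[bmi < 31] → 24
patient=Hiro: ward='ICU' → outer ELSE → rest
patient=Ines: ward='ER' → inner[ELSE] → 31
patient=Noor: ward='SURG' → outer ELSE → rest
patient=Quinn: ward='GEN' → outer ELSE → rest
patient=Rosa: ward='ER' → inner[ELSE] → 31
patient=Vik: ward='GEN' → outer ELSE → rest

rest, rest, 24, 31, 24, rest, 31, rest, rest, 31, rest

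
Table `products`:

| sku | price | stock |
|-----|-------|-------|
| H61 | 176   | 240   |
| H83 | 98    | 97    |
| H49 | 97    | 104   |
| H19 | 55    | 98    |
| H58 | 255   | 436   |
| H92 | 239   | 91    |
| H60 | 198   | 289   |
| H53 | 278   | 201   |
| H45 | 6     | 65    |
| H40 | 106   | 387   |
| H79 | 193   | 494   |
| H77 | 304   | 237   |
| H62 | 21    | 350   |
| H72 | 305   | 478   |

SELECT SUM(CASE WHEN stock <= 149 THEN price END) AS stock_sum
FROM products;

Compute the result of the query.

sku=H61: ✗
sku=H83: ✓ → 98
sku=H49: ✓ → 97
sku=H19: ✓ → 55
sku=H58: ✗
sku=H92: ✓ → 239
sku=H60: ✗
sku=H53: ✗
sku=H45: ✓ → 6
sku=H40: ✗
sku=H79: ✗
sku=H77: ✗
sku=H62: ✗
sku=H72: ✗
stock_sum = 98 + 97 + 55 + 239 + 6 = 495

495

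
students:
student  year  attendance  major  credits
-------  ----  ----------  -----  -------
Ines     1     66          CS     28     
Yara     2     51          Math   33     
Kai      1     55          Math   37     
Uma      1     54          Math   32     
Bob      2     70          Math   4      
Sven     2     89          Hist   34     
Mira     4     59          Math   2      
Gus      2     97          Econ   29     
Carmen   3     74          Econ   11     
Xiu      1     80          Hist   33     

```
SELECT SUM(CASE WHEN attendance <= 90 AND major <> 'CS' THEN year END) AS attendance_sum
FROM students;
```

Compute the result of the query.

16

student=Ines: ✗
student=Yara: ✓ → 2
student=Kai: ✓ → 1
student=Uma: ✓ → 1
student=Bob: ✓ → 2
student=Sven: ✓ → 2
student=Mira: ✓ → 4
student=Gus: ✗
student=Carmen: ✓ → 3
student=Xiu: ✓ → 1
attendance_sum = 2 + 1 + 1 + 2 + 2 + 4 + 3 + 1 = 16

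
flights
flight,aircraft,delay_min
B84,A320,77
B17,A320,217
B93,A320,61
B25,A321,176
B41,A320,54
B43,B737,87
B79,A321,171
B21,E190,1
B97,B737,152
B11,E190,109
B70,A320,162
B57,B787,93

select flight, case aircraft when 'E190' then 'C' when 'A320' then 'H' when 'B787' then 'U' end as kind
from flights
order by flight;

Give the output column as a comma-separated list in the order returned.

flight=B11: aircraft='E190' → C
flight=B17: aircraft='A320' → H
flight=B21: aircraft='E190' → C
flight=B25: (no match → NULL) → NULL
flight=B41: aircraft='A320' → H
flight=B43: (no match → NULL) → NULL
flight=B57: aircraft='B787' → U
flight=B70: aircraft='A320' → H
flight=B79: (no match → NULL) → NULL
flight=B84: aircraft='A320' → H
flight=B93: aircraft='A320' → H
flight=B97: (no match → NULL) → NULL

C, H, C, NULL, H, NULL, U, H, NULL, H, H, NULL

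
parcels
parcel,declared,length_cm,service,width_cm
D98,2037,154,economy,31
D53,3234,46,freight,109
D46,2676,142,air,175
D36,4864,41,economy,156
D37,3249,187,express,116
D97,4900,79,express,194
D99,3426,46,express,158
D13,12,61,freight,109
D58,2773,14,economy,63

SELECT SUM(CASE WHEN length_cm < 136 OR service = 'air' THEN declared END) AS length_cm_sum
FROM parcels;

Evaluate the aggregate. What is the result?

parcel=D98: ✗
parcel=D53: ✓ → 3234
parcel=D46: ✓ → 2676
parcel=D36: ✓ → 4864
parcel=D37: ✗
parcel=D97: ✓ → 4900
parcel=D99: ✓ → 3426
parcel=D13: ✓ → 12
parcel=D58: ✓ → 2773
length_cm_sum = 3234 + 2676 + 4864 + 4900 + 3426 + 12 + 2773 = 21885

21885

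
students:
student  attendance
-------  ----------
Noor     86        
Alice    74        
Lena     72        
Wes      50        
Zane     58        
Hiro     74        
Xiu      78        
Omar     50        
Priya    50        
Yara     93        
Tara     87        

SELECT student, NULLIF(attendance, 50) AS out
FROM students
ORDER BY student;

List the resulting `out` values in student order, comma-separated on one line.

74, 74, 72, 86, NULL, NULL, 87, NULL, 78, 93, 58

student=Alice: attendance=74 vs 50: differ → 74
student=Hiro: attendance=74 vs 50: differ → 74
student=Lena: attendance=72 vs 50: differ → 72
student=Noor: attendance=86 vs 50: differ → 86
student=Omar: attendance=50 vs 50: equal → NULL
student=Priya: attendance=50 vs 50: equal → NULL
student=Tara: attendance=87 vs 50: differ → 87
student=Wes: attendance=50 vs 50: equal → NULL
student=Xiu: attendance=78 vs 50: differ → 78
student=Yara: attendance=93 vs 50: differ → 93
student=Zane: attendance=58 vs 50: differ → 58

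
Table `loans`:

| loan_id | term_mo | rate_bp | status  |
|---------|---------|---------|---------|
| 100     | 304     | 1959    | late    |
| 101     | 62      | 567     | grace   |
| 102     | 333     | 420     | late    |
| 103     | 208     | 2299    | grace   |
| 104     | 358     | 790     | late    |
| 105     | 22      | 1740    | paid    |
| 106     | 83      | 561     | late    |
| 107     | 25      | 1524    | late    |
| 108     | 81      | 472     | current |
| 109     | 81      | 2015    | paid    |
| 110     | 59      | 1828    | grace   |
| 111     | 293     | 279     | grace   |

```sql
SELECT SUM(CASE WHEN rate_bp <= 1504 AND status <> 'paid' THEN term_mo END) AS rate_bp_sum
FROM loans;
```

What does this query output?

loan_id=100: ✗
loan_id=101: ✓ → 62
loan_id=102: ✓ → 333
loan_id=103: ✗
loan_id=104: ✓ → 358
loan_id=105: ✗
loan_id=106: ✓ → 83
loan_id=107: ✗
loan_id=108: ✓ → 81
loan_id=109: ✗
loan_id=110: ✗
loan_id=111: ✓ → 293
rate_bp_sum = 62 + 333 + 358 + 83 + 81 + 293 = 1210

1210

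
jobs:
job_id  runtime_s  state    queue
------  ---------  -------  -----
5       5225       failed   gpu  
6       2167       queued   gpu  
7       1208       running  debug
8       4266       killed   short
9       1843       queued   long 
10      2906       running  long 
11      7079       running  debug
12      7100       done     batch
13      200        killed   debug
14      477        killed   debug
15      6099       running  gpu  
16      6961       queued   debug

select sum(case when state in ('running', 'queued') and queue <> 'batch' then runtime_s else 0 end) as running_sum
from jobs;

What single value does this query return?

job_id=5: ✗
job_id=6: ✓ → 2167
job_id=7: ✓ → 1208
job_id=8: ✗
job_id=9: ✓ → 1843
job_id=10: ✓ → 2906
job_id=11: ✓ → 7079
job_id=12: ✗
job_id=13: ✗
job_id=14: ✗
job_id=15: ✓ → 6099
job_id=16: ✓ → 6961
running_sum = 2167 + 1208 + 1843 + 2906 + 7079 + 6099 + 6961 = 28263

28263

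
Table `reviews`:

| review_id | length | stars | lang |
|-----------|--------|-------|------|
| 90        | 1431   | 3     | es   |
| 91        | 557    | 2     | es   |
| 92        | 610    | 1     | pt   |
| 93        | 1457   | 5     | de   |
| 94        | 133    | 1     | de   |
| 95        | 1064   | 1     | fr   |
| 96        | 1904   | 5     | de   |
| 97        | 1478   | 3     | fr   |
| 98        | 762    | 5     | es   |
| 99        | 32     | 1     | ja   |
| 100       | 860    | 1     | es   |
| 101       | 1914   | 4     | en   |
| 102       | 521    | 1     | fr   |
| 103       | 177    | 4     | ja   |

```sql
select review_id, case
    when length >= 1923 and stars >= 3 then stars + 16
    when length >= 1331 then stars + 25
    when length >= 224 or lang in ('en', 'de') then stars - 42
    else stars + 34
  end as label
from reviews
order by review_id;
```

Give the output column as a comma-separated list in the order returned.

28, -40, -41, 30, -41, -41, 30, 28, -37, 35, -41, 29, -41, 38

review_id=90: length >= 1331 → 28
review_id=91: length >= 224 or lang in ('en', 'de') → -40
review_id=92: length >= 224 or lang in ('en', 'de') → -41
review_id=93: length >= 1331 → 30
review_id=94: length >= 224 or lang in ('en', 'de') → -41
review_id=95: length >= 224 or lang in ('en', 'de') → -41
review_id=96: length >= 1331 → 30
review_id=97: length >= 1331 → 28
review_id=98: length >= 224 or lang in ('en', 'de') → -37
review_id=99: ELSE → 35
review_id=100: length >= 224 or lang in ('en', 'de') → -41
review_id=101: length >= 1331 → 29
review_id=102: length >= 224 or lang in ('en', 'de') → -41
review_id=103: ELSE → 38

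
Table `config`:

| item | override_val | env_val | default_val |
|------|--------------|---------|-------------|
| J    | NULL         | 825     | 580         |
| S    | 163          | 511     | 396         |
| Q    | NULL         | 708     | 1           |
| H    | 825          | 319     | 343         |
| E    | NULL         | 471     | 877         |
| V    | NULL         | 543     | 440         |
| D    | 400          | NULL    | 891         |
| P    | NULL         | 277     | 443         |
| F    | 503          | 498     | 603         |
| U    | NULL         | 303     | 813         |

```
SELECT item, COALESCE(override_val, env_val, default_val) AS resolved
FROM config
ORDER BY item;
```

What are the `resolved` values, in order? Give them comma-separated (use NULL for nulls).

400, 471, 503, 825, 825, 277, 708, 163, 303, 543

item=D: override_val=400 → 400
item=E: override_val=NULL, env_val=471 → 471
item=F: override_val=503 → 503
item=H: override_val=825 → 825
item=J: override_val=NULL, env_val=825 → 825
item=P: override_val=NULL, env_val=277 → 277
item=Q: override_val=NULL, env_val=708 → 708
item=S: override_val=163 → 163
item=U: override_val=NULL, env_val=303 → 303
item=V: override_val=NULL, env_val=543 → 543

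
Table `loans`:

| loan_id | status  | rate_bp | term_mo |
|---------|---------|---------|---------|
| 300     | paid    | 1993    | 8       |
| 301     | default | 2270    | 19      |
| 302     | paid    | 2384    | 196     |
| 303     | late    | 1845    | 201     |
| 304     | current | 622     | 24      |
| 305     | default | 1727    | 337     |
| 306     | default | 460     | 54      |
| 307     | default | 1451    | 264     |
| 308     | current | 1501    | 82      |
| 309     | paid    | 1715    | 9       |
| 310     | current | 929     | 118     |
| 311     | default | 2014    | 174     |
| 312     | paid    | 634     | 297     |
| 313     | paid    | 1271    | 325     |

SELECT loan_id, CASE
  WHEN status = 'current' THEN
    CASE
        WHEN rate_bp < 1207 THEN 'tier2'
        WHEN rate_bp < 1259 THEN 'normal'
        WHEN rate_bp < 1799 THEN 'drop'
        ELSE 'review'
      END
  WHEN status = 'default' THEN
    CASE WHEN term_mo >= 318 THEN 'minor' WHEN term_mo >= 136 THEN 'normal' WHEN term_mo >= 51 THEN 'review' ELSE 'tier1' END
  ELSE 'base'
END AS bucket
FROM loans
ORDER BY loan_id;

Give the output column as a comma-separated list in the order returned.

base, tier1, base, base, tier2, minor, review, normal, drop, base, tier2, normal, base, base

loan_id=300: status='paid' → outer ELSE → base
loan_id=301: status='default' → inner[ELSE] → tier1
loan_id=302: status='paid' → outer ELSE → base
loan_id=303: status='late' → outer ELSE → base
loan_id=304: status='current' → inner[rate_bp < 1207] → tier2
loan_id=305: status='default' → inner[term_mo >= 318] → minor
loan_id=306: status='default' → inner[term_mo >= 51] → review
loan_id=307: status='default' → inner[term_mo >= 136] → normal
loan_id=308: status='current' → inner[rate_bp < 1799] → drop
loan_id=309: status='paid' → outer ELSE → base
loan_id=310: status='current' → inner[rate_bp < 1207] → tier2
loan_id=311: status='default' → inner[term_mo >= 136] → normal
loan_id=312: status='paid' → outer ELSE → base
loan_id=313: status='paid' → outer ELSE → base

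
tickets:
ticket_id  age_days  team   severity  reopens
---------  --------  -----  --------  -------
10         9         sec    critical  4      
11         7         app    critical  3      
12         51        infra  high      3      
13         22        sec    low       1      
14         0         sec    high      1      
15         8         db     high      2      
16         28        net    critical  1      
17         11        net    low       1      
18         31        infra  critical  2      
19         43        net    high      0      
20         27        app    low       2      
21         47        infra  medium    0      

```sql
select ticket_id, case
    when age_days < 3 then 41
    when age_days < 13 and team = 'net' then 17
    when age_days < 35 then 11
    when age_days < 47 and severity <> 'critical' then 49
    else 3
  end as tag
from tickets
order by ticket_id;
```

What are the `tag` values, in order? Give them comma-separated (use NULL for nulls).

ticket_id=10: age_days < 35 → 11
ticket_id=11: age_days < 35 → 11
ticket_id=12: ELSE → 3
ticket_id=13: age_days < 35 → 11
ticket_id=14: age_days < 3 → 41
ticket_id=15: age_days < 35 → 11
ticket_id=16: age_days < 35 → 11
ticket_id=17: age_days < 13 and team = 'net' → 17
ticket_id=18: age_days < 35 → 11
ticket_id=19: age_days < 47 and severity <> 'critical' → 49
ticket_id=20: age_days < 35 → 11
ticket_id=21: ELSE → 3

11, 11, 3, 11, 41, 11, 11, 17, 11, 49, 11, 3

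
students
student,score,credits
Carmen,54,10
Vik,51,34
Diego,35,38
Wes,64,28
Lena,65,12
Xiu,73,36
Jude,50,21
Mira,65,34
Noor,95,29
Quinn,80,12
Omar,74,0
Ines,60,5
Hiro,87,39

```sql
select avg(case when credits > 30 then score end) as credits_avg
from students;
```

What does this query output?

student=Carmen: ✗
student=Vik: ✓ → 51
student=Diego: ✓ → 35
student=Wes: ✗
student=Lena: ✗
student=Xiu: ✓ → 73
student=Jude: ✗
student=Mira: ✓ → 65
student=Noor: ✗
student=Quinn: ✗
student=Omar: ✗
student=Ines: ✗
student=Hiro: ✓ → 87
credits_avg = (51 + 35 + 73 + 65 + 87) / 5 = 62.2

62.2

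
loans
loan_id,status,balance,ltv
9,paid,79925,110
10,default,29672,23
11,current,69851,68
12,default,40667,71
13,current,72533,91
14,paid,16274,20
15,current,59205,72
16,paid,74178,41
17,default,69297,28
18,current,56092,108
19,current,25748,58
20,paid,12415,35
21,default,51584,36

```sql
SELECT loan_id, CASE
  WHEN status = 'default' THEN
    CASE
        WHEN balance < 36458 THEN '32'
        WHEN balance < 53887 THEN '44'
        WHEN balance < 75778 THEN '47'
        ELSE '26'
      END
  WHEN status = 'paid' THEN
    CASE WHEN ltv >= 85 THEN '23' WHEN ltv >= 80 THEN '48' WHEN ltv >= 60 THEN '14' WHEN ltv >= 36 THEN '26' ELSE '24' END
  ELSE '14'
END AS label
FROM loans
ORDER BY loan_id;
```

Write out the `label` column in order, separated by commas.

loan_id=9: status='paid' → inner[ltv >= 85] → 23
loan_id=10: status='default' → inner[balance < 36458] → 32
loan_id=11: status='current' → outer ELSE → 14
loan_id=12: status='default' → inner[balance < 53887] → 44
loan_id=13: status='current' → outer ELSE → 14
loan_id=14: status='paid' → inner[ELSE] → 24
loan_id=15: status='current' → outer ELSE → 14
loan_id=16: status='paid' → inner[ltv >= 36] → 26
loan_id=17: status='default' → inner[balance < 75778] → 47
loan_id=18: status='current' → outer ELSE → 14
loan_id=19: status='current' → outer ELSE → 14
loan_id=20: status='paid' → inner[ELSE] → 24
loan_id=21: status='default' → inner[balance < 53887] → 44

23, 32, 14, 44, 14, 24, 14, 26, 47, 14, 14, 24, 44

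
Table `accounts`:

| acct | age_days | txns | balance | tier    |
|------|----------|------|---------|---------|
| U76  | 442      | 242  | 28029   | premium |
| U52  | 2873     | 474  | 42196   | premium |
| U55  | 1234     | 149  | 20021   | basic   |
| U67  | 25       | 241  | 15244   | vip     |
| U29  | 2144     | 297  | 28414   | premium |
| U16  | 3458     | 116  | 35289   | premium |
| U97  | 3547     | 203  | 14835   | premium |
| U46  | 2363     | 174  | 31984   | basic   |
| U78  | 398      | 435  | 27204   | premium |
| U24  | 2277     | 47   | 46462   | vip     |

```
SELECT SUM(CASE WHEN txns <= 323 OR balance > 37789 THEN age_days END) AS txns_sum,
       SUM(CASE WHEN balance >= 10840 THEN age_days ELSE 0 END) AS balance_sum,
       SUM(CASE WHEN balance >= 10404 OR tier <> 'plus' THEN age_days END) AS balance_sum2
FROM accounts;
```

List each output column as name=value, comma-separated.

[txns_sum: txns <= 323 OR balance > 37789]
acct=U76: ✓ → 442
acct=U52: ✓ → 2873
acct=U55: ✓ → 1234
acct=U67: ✓ → 25
acct=U29: ✓ → 2144
acct=U16: ✓ → 3458
acct=U97: ✓ → 3547
acct=U46: ✓ → 2363
acct=U78: ✗
acct=U24: ✓ → 2277
txns_sum = 442 + 2873 + 1234 + 25 + 2144 + 3458 + 3547 + 2363 + 2277 = 18363
—
[balance_sum: balance >= 10840]
acct=U76: ✓ → 442
acct=U52: ✓ → 2873
acct=U55: ✓ → 1234
acct=U67: ✓ → 25
acct=U29: ✓ → 2144
acct=U16: ✓ → 3458
acct=U97: ✓ → 3547
acct=U46: ✓ → 2363
acct=U78: ✓ → 398
acct=U24: ✓ → 2277
balance_sum = 442 + 2873 + 1234 + 25 + 2144 + 3458 + 3547 + 2363 + 398 + 2277 = 18761
—
[balance_sum2: balance >= 10404 OR tier <> 'plus']
acct=U76: ✓ → 442
acct=U52: ✓ → 2873
acct=U55: ✓ → 1234
acct=U67: ✓ → 25
acct=U29: ✓ → 2144
acct=U16: ✓ → 3458
acct=U97: ✓ → 3547
acct=U46: ✓ → 2363
acct=U78: ✓ → 398
acct=U24: ✓ → 2277
balance_sum2 = 442 + 2873 + 1234 + 25 + 2144 + 3458 + 3547 + 2363 + 398 + 2277 = 18761

txns_sum=18363, balance_sum=18761, balance_sum2=18761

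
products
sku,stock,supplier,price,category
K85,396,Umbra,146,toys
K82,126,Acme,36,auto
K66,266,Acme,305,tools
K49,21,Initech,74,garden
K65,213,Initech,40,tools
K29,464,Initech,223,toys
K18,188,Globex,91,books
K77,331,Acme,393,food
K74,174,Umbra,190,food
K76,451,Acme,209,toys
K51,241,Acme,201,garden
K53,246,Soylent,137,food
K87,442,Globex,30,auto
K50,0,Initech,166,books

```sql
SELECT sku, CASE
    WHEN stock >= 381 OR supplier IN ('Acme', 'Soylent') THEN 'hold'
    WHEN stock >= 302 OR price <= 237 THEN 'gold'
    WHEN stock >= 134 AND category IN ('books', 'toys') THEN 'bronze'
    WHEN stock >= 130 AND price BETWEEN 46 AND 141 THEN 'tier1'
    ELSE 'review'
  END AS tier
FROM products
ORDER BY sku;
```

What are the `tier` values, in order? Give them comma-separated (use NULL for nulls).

gold, hold, gold, gold, hold, hold, gold, hold, gold, hold, hold, hold, hold, hold

sku=K18: stock >= 302 OR price <= 237 → gold
sku=K29: stock >= 381 OR supplier IN ('Acme', 'Soylent') → hold
sku=K49: stock >= 302 OR price <= 237 → gold
sku=K50: stock >= 302 OR price <= 237 → gold
sku=K51: stock >= 381 OR supplier IN ('Acme', 'Soylent') → hold
sku=K53: stock >= 381 OR supplier IN ('Acme', 'Soylent') → hold
sku=K65: stock >= 302 OR price <= 237 → gold
sku=K66: stock >= 381 OR supplier IN ('Acme', 'Soylent') → hold
sku=K74: stock >= 302 OR price <= 237 → gold
sku=K76: stock >= 381 OR supplier IN ('Acme', 'Soylent') → hold
sku=K77: stock >= 381 OR supplier IN ('Acme', 'Soylent') → hold
sku=K82: stock >= 381 OR supplier IN ('Acme', 'Soylent') → hold
sku=K85: stock >= 381 OR supplier IN ('Acme', 'Soylent') → hold
sku=K87: stock >= 381 OR supplier IN ('Acme', 'Soylent') → hold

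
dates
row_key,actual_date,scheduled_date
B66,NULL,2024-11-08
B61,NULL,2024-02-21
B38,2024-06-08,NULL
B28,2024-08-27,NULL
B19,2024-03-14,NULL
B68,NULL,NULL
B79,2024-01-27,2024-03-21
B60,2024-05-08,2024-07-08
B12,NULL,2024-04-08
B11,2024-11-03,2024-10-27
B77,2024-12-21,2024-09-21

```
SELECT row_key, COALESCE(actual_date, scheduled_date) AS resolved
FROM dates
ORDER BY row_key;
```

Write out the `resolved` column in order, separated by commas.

2024-11-03, 2024-04-08, 2024-03-14, 2024-08-27, 2024-06-08, 2024-05-08, 2024-02-21, 2024-11-08, NULL, 2024-12-21, 2024-01-27

row_key=B11: actual_date=2024-11-03 → 2024-11-03
row_key=B12: actual_date=NULL, scheduled_date=2024-04-08 → 2024-04-08
row_key=B19: actual_date=2024-03-14 → 2024-03-14
row_key=B28: actual_date=2024-08-27 → 2024-08-27
row_key=B38: actual_date=2024-06-08 → 2024-06-08
row_key=B60: actual_date=2024-05-08 → 2024-05-08
row_key=B61: actual_date=NULL, scheduled_date=2024-02-21 → 2024-02-21
row_key=B66: actual_date=NULL, scheduled_date=2024-11-08 → 2024-11-08
row_key=B68: actual_date=NULL, scheduled_date=NULL (all NULL) → NULL
row_key=B77: actual_date=2024-12-21 → 2024-12-21
row_key=B79: actual_date=2024-01-27 → 2024-01-27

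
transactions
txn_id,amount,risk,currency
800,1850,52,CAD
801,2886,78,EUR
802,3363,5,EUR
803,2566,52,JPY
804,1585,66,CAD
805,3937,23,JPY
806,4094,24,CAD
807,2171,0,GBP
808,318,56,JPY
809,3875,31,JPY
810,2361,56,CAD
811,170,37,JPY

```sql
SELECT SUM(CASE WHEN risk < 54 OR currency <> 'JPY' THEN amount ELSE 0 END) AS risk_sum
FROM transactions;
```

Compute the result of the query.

txn_id=800: ✓ → 1850
txn_id=801: ✓ → 2886
txn_id=802: ✓ → 3363
txn_id=803: ✓ → 2566
txn_id=804: ✓ → 1585
txn_id=805: ✓ → 3937
txn_id=806: ✓ → 4094
txn_id=807: ✓ → 2171
txn_id=808: ✗
txn_id=809: ✓ → 3875
txn_id=810: ✓ → 2361
txn_id=811: ✓ → 170
risk_sum = 1850 + 2886 + 3363 + 2566 + 1585 + 3937 + 4094 + 2171 + 3875 + 2361 + 170 = 28858

28858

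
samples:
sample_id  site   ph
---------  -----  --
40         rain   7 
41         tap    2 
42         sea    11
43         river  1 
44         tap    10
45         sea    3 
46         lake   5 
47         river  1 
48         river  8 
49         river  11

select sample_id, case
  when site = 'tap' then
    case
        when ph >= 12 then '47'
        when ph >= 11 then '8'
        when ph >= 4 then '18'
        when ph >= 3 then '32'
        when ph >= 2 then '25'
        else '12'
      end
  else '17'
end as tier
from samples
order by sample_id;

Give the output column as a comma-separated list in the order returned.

17, 25, 17, 17, 18, 17, 17, 17, 17, 17

sample_id=40: site='rain' → outer ELSE → 17
sample_id=41: site='tap' → inner[ph >= 2] → 25
sample_id=42: site='sea' → outer ELSE → 17
sample_id=43: site='river' → outer ELSE → 17
sample_id=44: site='tap' → inner[ph >= 4] → 18
sample_id=45: site='sea' → outer ELSE → 17
sample_id=46: site='lake' → outer ELSE → 17
sample_id=47: site='river' → outer ELSE → 17
sample_id=48: site='river' → outer ELSE → 17
sample_id=49: site='river' → outer ELSE → 17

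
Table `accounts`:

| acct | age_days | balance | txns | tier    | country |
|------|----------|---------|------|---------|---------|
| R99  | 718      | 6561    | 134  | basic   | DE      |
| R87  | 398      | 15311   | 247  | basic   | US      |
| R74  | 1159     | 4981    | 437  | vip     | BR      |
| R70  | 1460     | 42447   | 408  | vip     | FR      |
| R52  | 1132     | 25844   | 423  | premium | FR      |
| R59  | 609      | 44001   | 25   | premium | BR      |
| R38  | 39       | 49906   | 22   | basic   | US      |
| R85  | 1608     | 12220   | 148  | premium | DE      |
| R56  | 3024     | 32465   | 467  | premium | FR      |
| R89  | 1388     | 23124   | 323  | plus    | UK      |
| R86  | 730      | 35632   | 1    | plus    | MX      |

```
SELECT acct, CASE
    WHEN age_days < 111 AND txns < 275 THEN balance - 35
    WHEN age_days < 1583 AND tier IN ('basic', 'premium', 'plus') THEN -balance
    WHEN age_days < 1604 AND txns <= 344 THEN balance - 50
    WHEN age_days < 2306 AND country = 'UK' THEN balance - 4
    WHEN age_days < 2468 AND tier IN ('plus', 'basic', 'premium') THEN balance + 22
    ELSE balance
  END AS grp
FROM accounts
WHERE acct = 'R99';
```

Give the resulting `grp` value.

-6561

acct = R99: age_days=718, balance=6561, txns=134, tier=basic, country=DE.
age_days < 111 AND txns < 275 → false
age_days < 1583 AND tier IN ('basic', 'premium', 'plus') → true → -6561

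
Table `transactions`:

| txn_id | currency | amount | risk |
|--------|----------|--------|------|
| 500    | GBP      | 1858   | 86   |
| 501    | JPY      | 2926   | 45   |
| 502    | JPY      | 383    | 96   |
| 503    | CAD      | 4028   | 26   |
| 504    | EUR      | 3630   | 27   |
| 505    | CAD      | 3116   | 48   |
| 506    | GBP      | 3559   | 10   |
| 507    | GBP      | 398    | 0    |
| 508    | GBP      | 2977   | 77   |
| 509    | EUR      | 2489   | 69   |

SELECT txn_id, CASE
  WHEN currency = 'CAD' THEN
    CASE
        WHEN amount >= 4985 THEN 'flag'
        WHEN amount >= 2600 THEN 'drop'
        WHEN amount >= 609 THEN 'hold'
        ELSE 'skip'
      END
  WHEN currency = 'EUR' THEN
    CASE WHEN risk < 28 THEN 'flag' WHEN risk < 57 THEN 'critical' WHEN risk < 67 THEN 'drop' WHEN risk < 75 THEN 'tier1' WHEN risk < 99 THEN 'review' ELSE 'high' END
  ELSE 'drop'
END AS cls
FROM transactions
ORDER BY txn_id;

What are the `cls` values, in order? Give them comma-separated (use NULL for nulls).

drop, drop, drop, drop, flag, drop, drop, drop, drop, tier1

txn_id=500: currency='GBP' → outer ELSE → drop
txn_id=501: currency='JPY' → outer ELSE → drop
txn_id=502: currency='JPY' → outer ELSE → drop
txn_id=503: currency='CAD' → inner[amount >= 2600] → drop
txn_id=504: currency='EUR' → inner[risk < 28] → flag
txn_id=505: currency='CAD' → inner[amount >= 2600] → drop
txn_id=506: currency='GBP' → outer ELSE → drop
txn_id=507: currency='GBP' → outer ELSE → drop
txn_id=508: currency='GBP' → outer ELSE → drop
txn_id=509: currency='EUR' → inner[risk < 75] → tier1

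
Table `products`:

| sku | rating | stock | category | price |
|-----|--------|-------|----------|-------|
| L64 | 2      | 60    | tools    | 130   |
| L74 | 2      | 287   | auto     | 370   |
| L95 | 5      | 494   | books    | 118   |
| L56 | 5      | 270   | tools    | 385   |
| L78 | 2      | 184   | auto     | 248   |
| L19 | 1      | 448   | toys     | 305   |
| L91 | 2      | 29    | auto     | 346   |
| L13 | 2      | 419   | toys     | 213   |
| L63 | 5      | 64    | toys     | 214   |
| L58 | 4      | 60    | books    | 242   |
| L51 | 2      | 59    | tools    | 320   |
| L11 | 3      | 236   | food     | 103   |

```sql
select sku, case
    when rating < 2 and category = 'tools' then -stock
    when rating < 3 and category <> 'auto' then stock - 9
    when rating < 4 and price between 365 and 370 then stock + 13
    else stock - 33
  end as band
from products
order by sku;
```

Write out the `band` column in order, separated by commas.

203, 410, 439, 50, 237, 27, 31, 51, 300, 151, -4, 461

sku=L11: ELSE → 203
sku=L13: rating < 3 and category <> 'auto' → 410
sku=L19: rating < 3 and category <> 'auto' → 439
sku=L51: rating < 3 and category <> 'auto' → 50
sku=L56: ELSE → 237
sku=L58: ELSE → 27
sku=L63: ELSE → 31
sku=L64: rating < 3 and category <> 'auto' → 51
sku=L74: rating < 4 and price between 365 and 370 → 300
sku=L78: ELSE → 151
sku=L91: ELSE → -4
sku=L95: ELSE → 461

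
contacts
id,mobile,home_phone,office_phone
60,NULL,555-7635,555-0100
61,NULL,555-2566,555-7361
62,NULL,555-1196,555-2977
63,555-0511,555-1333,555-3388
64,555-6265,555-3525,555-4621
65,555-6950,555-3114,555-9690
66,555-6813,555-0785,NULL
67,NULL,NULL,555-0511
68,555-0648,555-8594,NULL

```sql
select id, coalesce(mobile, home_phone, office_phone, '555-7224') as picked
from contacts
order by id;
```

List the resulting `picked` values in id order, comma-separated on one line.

555-7635, 555-2566, 555-1196, 555-0511, 555-6265, 555-6950, 555-6813, 555-0511, 555-0648

id=60: mobile=NULL, home_phone=555-7635 → 555-7635
id=61: mobile=NULL, home_phone=555-2566 → 555-2566
id=62: mobile=NULL, home_phone=555-1196 → 555-1196
id=63: mobile=555-0511 → 555-0511
id=64: mobile=555-6265 → 555-6265
id=65: mobile=555-6950 → 555-6950
id=66: mobile=555-6813 → 555-6813
id=67: mobile=NULL, home_phone=NULL, office_phone=555-0511 → 555-0511
id=68: mobile=555-0648 → 555-0648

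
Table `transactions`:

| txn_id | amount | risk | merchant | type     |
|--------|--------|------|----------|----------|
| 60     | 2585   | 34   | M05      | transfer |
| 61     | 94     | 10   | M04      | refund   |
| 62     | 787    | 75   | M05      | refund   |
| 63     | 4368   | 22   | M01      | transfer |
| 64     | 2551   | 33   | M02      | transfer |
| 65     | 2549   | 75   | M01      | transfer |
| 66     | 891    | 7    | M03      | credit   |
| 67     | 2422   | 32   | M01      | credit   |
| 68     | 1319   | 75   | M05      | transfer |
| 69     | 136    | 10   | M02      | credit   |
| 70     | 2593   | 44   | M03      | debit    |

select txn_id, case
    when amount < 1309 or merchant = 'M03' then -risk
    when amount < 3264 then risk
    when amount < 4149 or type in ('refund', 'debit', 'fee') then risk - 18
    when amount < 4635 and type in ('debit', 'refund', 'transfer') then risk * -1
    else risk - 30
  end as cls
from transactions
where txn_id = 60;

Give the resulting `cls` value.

34

txn_id = 60: amount=2585, risk=34, merchant=M05, type=transfer.
amount < 1309 or merchant = 'M03' → false
amount < 3264 → true → 34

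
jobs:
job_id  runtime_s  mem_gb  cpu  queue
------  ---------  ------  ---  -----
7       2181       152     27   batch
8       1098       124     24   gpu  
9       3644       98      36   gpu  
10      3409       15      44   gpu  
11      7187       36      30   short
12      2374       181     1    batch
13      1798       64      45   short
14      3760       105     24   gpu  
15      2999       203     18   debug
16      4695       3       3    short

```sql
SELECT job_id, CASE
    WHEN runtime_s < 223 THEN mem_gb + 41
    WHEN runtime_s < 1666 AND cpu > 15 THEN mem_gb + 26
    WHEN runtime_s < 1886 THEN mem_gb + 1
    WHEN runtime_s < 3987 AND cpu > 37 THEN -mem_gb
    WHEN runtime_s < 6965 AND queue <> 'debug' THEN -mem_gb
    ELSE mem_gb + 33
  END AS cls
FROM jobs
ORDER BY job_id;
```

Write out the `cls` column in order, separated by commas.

job_id=7: runtime_s < 6965 AND queue <> 'debug' → -152
job_id=8: runtime_s < 1666 AND cpu > 15 → 150
job_id=9: runtime_s < 6965 AND queue <> 'debug' → -98
job_id=10: runtime_s < 3987 AND cpu > 37 → -15
job_id=11: ELSE → 69
job_id=12: runtime_s < 6965 AND queue <> 'debug' → -181
job_id=13: runtime_s < 1886 → 65
job_id=14: runtime_s < 6965 AND queue <> 'debug' → -105
job_id=15: ELSE → 236
job_id=16: runtime_s < 6965 AND queue <> 'debug' → -3

-152, 150, -98, -15, 69, -181, 65, -105, 236, -3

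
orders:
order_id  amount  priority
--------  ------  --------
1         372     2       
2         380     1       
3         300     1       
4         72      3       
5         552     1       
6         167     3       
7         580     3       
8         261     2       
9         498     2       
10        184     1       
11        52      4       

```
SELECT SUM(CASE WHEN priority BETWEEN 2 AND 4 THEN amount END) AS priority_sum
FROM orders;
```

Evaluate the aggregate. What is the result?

order_id=1: ✓ → 372
order_id=2: ✗
order_id=3: ✗
order_id=4: ✓ → 72
order_id=5: ✗
order_id=6: ✓ → 167
order_id=7: ✓ → 580
order_id=8: ✓ → 261
order_id=9: ✓ → 498
order_id=10: ✗
order_id=11: ✓ → 52
priority_sum = 372 + 72 + 167 + 580 + 261 + 498 + 52 = 2002

2002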